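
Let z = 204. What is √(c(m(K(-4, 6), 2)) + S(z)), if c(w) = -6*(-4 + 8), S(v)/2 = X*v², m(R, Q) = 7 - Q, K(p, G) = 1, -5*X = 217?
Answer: 2*I*√22576830/5 ≈ 1900.6*I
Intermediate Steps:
X = -217/5 (X = -⅕*217 = -217/5 ≈ -43.400)
S(v) = -434*v²/5 (S(v) = 2*(-217*v²/5) = -434*v²/5)
c(w) = -24 (c(w) = -6*4 = -24)
√(c(m(K(-4, 6), 2)) + S(z)) = √(-24 - 434/5*204²) = √(-24 - 434/5*41616) = √(-24 - 18061344/5) = √(-18061464/5) = 2*I*√22576830/5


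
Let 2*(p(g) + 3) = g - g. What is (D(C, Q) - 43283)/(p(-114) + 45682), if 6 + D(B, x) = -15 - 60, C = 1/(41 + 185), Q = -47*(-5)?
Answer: -43364/45679 ≈ -0.94932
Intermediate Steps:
Q = 235
p(g) = -3 (p(g) = -3 + (g - g)/2 = -3 + (½)*0 = -3 + 0 = -3)
C = 1/226 ≈ 0.0044248
D(B, x) = -81 (D(B, x) = -6 + (-15 - 60) = -6 - 75 = -81)
(D(C, Q) - 43283)/(p(-114) + 45682) = (-81 - 43283)/(-3 + 45682) = -43364/45679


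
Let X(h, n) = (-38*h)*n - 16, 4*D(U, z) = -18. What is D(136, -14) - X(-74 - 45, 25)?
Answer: -226077/2 ≈ -1.1304e+5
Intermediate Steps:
D(U, z) = -9/2 (D(U, z) = (¼)*(-18) = -9/2)
X(h, n) = -16 - 38*h*n (X(h, n) = -38*h*n - 16 = -16 - 38*h*n)
D(136, -14) - X(-74 - 45, 25) = -9/2 - (-16 - 38*(-74 - 45)*25) = -9/2 - (-16 - 38*(-119)*25) = -9/2 - (-16 + 113050) = -9/2 - 1*113034 = -9/2 - 113034 = -226077/2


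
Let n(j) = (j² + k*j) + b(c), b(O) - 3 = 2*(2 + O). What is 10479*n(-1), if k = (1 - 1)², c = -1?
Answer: 62874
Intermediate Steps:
b(O) = 7 + 2*O (b(O) = 3 + 2*(2 + O) = 3 + (4 + 2*O) = 7 + 2*O)
k = 0 (k = 0² = 0)
n(j) = 5 + j² (n(j) = (j² + 0*j) + (7 + 2*(-1)) = (j² + 0) + (7 - 2) = j² + 5 = 5 + j²)
10479*n(-1) = 10479*(5 + (-1)²) = 10479*(5 + 1) = 10479*6 = 62874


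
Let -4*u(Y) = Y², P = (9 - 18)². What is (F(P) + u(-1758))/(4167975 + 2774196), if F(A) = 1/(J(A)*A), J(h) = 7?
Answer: -438087446/3936210957 ≈ -0.11130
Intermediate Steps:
P = 81 (P = (-9)² = 81)
F(A) = 1/(7*A)
u(Y) = -Y²/4
(F(P) + u(-1758))/(4167975 + 2774196) = ((⅐)/81 - ¼*(-1758)²)/(4167975 + 2774196) = ((⅐)*(1/81) - ¼*3090564)/6942171 = (1/567 - 772641)*(1/6942171) = -438087446/567*1/6942171 = -438087446/3936210957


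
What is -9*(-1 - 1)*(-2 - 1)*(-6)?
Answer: 324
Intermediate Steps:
-9*(-1 - 1)*(-2 - 1)*(-6) = -(-18)*(-3)*(-6) = -9*6*(-6) = -54*(-6) = 324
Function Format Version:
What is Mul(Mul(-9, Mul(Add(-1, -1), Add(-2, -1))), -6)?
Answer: 324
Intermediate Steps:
Mul(Mul(-9, Mul(Add(-1, -1), Add(-2, -1))), -6) = Mul(Mul(-9, Mul(-2, -3)), -6) = Mul(Mul(-9, 6), -6) = Mul(-54, -6) = 324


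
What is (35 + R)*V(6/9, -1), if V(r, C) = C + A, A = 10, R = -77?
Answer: -378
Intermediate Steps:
V(r, C) = 10 + C (V(r, C) = C + 10 = 10 + C)
(35 + R)*V(6/9, -1) = (35 - 77)*(10 - 1) = -42*9 = -378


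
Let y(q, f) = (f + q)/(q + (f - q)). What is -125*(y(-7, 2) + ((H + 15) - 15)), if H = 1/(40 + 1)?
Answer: 25375/82 ≈ 309.45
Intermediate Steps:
H = 1/41 ≈ 0.024390
y(q, f) = (f + q)/f
-125*(y(-7, 2) + ((H + 15) - 15)) = -125*((2 - 7)/2 + ((1/41 + 15) - 15)) = -125*((½)*(-5) + (616/41 - 15)) = -125*(-5/2 + 1/41) = -125*(-203/82) = 25375/82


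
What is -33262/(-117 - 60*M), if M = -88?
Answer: -33262/5163 ≈ -6.4424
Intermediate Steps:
-33262/(-117 - 60*M) = -33262/(-117 - 60*(-88)) = -33262/(-117 + 5280) = -33262/5163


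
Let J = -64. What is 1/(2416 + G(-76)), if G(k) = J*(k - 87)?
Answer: 1/12848 ≈ 7.7833e-5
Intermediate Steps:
G(k) = 5568 - 64*k (G(k) = -64*(k - 87) = -64*(-87 + k) = 5568 - 64*k)
1/(2416 + G(-76)) = 1/(2416 + (5568 - 64*(-76))) = 1/(2416 + (5568 + 4864)) = 1/(2416 + 10432) = 1/12848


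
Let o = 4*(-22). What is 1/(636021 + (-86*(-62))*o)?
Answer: 1/166805 ≈ 5.9950e-6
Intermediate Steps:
o = -88
1/(636021 + (-86*(-62))*o) = 1/(636021 - 86*(-62)*(-88)) = 1/(636021 + 5332*(-88)) = 1/(636021 - 469216) = 1/166805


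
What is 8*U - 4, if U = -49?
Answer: -396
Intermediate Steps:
8*U - 4 = 8*(-49) - 4 = -392 - 4 = -396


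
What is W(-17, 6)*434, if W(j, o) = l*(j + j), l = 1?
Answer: -14756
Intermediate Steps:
W(j, o) = 2*j (W(j, o) = 1*(j + j) = 1*(2*j) = 2*j)
W(-17, 6)*434 = (2*(-17))*434 = -34*434 = -14756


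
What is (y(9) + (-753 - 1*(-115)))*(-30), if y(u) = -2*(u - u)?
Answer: 19140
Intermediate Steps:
y(u) = 0 (y(u) = -2*0 = 0)
(y(9) + (-753 - 1*(-115)))*(-30) = (0 + (-753 - 1*(-115)))*(-30) = (0 + (-753 + 115))*(-30) = (0 - 638)*(-30) = -638*(-30) = 19140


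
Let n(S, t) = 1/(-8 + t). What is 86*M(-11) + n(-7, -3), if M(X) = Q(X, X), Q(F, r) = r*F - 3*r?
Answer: 145683/11 ≈ 13244.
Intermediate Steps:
Q(F, r) = -3*r + F*r (Q(F, r) = F*r - 3*r = -3*r + F*r)
M(X) = X*(-3 + X)
86*M(-11) + n(-7, -3) = 86*(-11*(-3 - 11)) + 1/(-8 - 3) = 86*(-11*(-14)) + 1/(-11) = 86*154 - 1/11 = 13244 - 1/11 = 145683/11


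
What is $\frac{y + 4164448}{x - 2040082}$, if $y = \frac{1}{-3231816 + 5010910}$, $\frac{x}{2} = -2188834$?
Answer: $- \frac{7408944450113}{11417780518500} \approx -0.6489$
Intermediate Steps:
$x = -4377668$ ($x = 2 \left(-2188834\right) = -4377668$)
$y = \frac{1}{1779094} \approx 5.6208 \cdot 10^{-7}$
$\frac{y + 4164448}{x - 2040082} = \frac{\frac{1}{1779094} + 4164448}{-4377668 - 2040082} = \frac{7408944450113}{1779094 \left(-6417750\right)} = \frac{7408944450113}{1779094} \left(- \frac{1}{6417750}\right) = - \frac{7408944450113}{11417780518500}$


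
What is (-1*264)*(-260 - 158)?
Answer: 110352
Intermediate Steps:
(-1*264)*(-260 - 158) = -264*(-418) = 110352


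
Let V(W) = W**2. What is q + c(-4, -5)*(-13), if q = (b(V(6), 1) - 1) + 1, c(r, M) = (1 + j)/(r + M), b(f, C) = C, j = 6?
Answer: 100/9 ≈ 11.111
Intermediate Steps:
c(r, M) = 7/(M + r) (c(r, M) = (1 + 6)/(r + M) = 7/(M + r))
q = 1 (q = (1 - 1) + 1 = 0 + 1 = 1)
q + c(-4, -5)*(-13) = 1 + (7/(-5 - 4))*(-13) = 1 + (7/(-9))*(-13) = 1 + (7*(-1/9))*(-13) = 1 - 7/9*(-13) = 1 + 91/9 = 100/9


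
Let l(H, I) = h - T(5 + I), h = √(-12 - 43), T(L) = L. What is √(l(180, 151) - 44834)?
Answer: √(-44990 + I*√55) ≈ 0.017 + 212.11*I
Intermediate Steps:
h = I*√55 (h = √(-55) = I*√55 ≈ 7.4162*I)
l(H, I) = -5 - I + I*√55 (l(H, I) = I*√55 - (5 + I) = I*√55 + (-5 - I) = -5 - I + I*√55)
√(l(180, 151) - 44834) = √((-5 - 1*151 + I*√55) - 44834) = √((-5 - 151 + I*√55) - 44834) = √((-156 + I*√55) - 44834) = √(-44990 + I*√55)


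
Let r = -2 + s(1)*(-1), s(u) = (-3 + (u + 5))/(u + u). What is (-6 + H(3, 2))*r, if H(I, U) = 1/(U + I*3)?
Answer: 455/22 ≈ 20.682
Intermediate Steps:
s(u) = (2 + u)/(2*u) (s(u) = (-3 + (5 + u))/((2*u)) = (2 + u)*(1/(2*u)) = (2 + u)/(2*u))
r = -7/2 (r = -2 + ((½)*(2 + 1)/1)*(-1) = -2 + ((½)*1*3)*(-1) = -2 + (3/2)*(-1) = -2 - 3/2 = -7/2 ≈ -3.5000)
H(I, U) = 1/(U + 3*I)
(-6 + H(3, 2))*r = (-6 + 1/(2 + 3*3))*(-7/2) = (-6 + 1/(2 + 9))*(-7/2) = (-6 + 1/11)*(-7/2) = -65/11*(-7/2) = 455/22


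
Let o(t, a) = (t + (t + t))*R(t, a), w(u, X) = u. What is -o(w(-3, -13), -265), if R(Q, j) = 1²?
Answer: 9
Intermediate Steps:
R(Q, j) = 1
o(t, a) = 3*t (o(t, a) = (t + (t + t))*1 = (t + 2*t)*1 = (3*t)*1 = 3*t)
-o(w(-3, -13), -265) = -3*(-3) = -1*(-9) = 9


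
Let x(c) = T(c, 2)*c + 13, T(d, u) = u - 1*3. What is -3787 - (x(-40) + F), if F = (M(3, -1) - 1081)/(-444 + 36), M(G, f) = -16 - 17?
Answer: -783917/204 ≈ -3842.7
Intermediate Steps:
M(G, f) = -33
F = 557/204 (F = (-33 - 1081)/(-444 + 36) = -1114/(-408) = -1114*(-1/408) = 557/204 ≈ 2.7304)
T(d, u) = -3 + u (T(d, u) = u - 3 = -3 + u)
x(c) = 13 - c (x(c) = (-3 + 2)*c + 13 = -c + 13 = 13 - c)
-3787 - (x(-40) + F) = -3787 - ((13 - 1*(-40)) + 557/204) = -3787 - ((13 + 40) + 557/204) = -3787 - (53 + 557/204) = -3787 - 1*11369/204 = -3787 - 11369/204 = -783917/204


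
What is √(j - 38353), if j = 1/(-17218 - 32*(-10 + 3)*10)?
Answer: 3*I*√956014510870/14978 ≈ 195.84*I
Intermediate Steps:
j = -1/14978 (j = 1/(-17218 - 32*(-7)*10) = 1/(-17218 + 224*10) = 1/(-17218 + 2240) = 1/(-14978) = -1/14978 ≈ -6.6765e-5)
√(j - 38353) = √(-1/14978 - 38353) = √(-574451235/14978) = 3*I*√956014510870/14978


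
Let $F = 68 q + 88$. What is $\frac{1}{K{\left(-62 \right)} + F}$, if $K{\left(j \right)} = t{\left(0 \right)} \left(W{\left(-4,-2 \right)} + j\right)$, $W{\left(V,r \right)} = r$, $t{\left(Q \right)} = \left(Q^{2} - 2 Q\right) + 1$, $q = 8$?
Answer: $\frac{1}{568} \approx 0.0017606$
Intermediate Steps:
$t{\left(Q \right)} = 1 + Q^{2} - 2 Q$
$K{\left(j \right)} = -2 + j$ ($K{\left(j \right)} = \left(1 + 0^{2} - 0\right) \left(-2 + j\right) = \left(1 + 0 + 0\right) \left(-2 + j\right) = 1 \left(-2 + j\right) = -2 + j$)
$F = 632$ ($F = 68 \cdot 8 + 88 = 544 + 88 = 632$)
$\frac{1}{K{\left(-62 \right)} + F} = \frac{1}{\left(-2 - 62\right) + 632} = \frac{1}{-64 + 632} = \frac{1}{568}$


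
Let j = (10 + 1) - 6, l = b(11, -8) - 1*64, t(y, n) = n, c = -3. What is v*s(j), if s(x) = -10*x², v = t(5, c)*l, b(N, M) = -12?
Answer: -57000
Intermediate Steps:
l = -76 (l = -12 - 1*64 = -12 - 64 = -76)
j = 5 (j = 11 - 6 = 5)
v = 228 (v = -3*(-76) = 228)
v*s(j) = 228*(-10*5²) = 228*(-10*25) = 228*(-250) = -57000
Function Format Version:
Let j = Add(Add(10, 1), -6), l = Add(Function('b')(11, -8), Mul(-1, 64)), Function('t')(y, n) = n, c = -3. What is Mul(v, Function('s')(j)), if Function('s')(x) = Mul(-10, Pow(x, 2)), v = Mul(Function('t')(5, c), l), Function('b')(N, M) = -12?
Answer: -57000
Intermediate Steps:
l = -76 (l = Add(-12, Mul(-1, 64)) = Add(-12, -64) = -76)
j = 5 (j = Add(11, -6) = 5)
v = 228 (v = Mul(-3, -76) = 228)
Mul(v, Function('s')(j)) = Mul(228, Mul(-10, Pow(5, 2))) = Mul(228, Mul(-10, 25)) = Mul(228, -250) = -57000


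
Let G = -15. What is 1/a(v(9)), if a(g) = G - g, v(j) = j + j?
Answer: -1/33 ≈ -0.030303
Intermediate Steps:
v(j) = 2*j
a(g) = -15 - g
1/a(v(9)) = 1/(-15 - 2*9) = 1/(-15 - 1*18) = 1/(-15 - 18) = 1/(-33) = -1/33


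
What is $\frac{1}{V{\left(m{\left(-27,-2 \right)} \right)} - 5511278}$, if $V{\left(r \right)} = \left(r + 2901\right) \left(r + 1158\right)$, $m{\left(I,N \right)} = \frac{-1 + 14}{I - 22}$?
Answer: $- \frac{2401}{5169345334} \approx -4.6447 \cdot 10^{-7}$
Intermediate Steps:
$m{\left(I,N \right)} = \frac{13}{-22 + I}$
$V{\left(r \right)} = \left(1158 + r\right) \left(2901 + r\right)$ ($V{\left(r \right)} = \left(2901 + r\right) \left(1158 + r\right) = \left(1158 + r\right) \left(2901 + r\right)$)
$\frac{1}{V{\left(m{\left(-27,-2 \right)} \right)} - 5511278} = \frac{1}{\left(3359358 + \left(\frac{13}{-22 - 27}\right)^{2} + 4059 \frac{13}{-22 - 27}\right) - 5511278} = \frac{1}{\left(3359358 + \left(\frac{13}{-49}\right)^{2} + 4059 \frac{13}{-49}\right) - 5511278} = \frac{1}{\left(3359358 + \left(13 \left(- \frac{1}{49}\right)\right)^{2} + 4059 \cdot 13 \left(- \frac{1}{49}\right)\right) - 5511278} = \frac{1}{\left(3359358 + \left(- \frac{13}{49}\right)^{2} + 4059 \left(- \frac{13}{49}\right)\right) - 5511278} = \frac{1}{\left(3359358 + \frac{169}{2401} - \frac{52767}{49}\right) - 5511278} = \frac{1}{\frac{8063233144}{2401} - 5511278} = \frac{1}{- \frac{5169345334}{2401}} = - \frac{2401}{5169345334}$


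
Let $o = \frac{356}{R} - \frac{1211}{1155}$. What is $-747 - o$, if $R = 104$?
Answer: $- \frac{3214817}{4290} \approx -749.38$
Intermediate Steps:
$o = \frac{10187}{4290}$ ($o = \frac{356}{104} - \frac{1211}{1155} = 356 \cdot \frac{1}{104} - \frac{173}{165} = \frac{89}{26} - \frac{173}{165} = \frac{10187}{4290} \approx 2.3746$)
$-747 - o = -747 - \frac{10187}{4290} = - \frac{3214817}{4290}$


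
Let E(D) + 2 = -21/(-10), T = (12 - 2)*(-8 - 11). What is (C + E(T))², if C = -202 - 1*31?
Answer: 5424241/100 ≈ 54242.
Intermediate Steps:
T = -190 (T = 10*(-19) = -190)
E(D) = ⅒ (E(D) = -2 - 21/(-10) = -2 - 21*(-⅒) = -2 + 21/10 = ⅒)
C = -233 (C = -202 - 31 = -233)
(C + E(T))² = (-233 + ⅒)² = (-2329/10)² = 5424241/100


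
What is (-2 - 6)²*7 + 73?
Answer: 521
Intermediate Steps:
(-2 - 6)²*7 + 73 = (-8)²*7 + 73 = 64*7 + 73 = 448 + 73 = 521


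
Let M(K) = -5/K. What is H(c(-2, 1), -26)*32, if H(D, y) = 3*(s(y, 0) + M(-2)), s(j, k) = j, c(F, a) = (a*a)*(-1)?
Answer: -2256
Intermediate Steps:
c(F, a) = -a² (c(F, a) = a²*(-1) = -a²)
H(D, y) = 15/2 + 3*y (H(D, y) = 3*(y - 5/(-2)) = 3*(y - 5*(-½)) = 3*(y + 5/2) = 3*(5/2 + y) = 15/2 + 3*y)
H(c(-2, 1), -26)*32 = (15/2 + 3*(-26))*32 = (15/2 - 78)*32 = -141/2*32 = -2256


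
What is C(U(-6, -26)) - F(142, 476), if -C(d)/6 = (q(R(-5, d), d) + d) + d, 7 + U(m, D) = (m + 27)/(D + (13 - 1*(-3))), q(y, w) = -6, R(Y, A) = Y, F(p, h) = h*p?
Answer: -337234/5 ≈ -67447.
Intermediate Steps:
U(m, D) = -7 + (27 + m)/(16 + D) (U(m, D) = -7 + (m + 27)/(D + (13 - 1*(-3))) = -7 + (27 + m)/(D + (13 + 3)) = -7 + (27 + m)/(D + 16) = -7 + (27 + m)/(16 + D))
C(d) = 36 - 12*d (C(d) = -6*((-6 + d) + d) = -6*(-6 + 2*d) = 36 - 12*d)
C(U(-6, -26)) - F(142, 476) = (36 - 12*(-85 - 6 - 7*(-26))/(16 - 26)) - 476*142 = (36 - 12*(-85 - 6 + 182)/(-10)) - 1*67592 = (36 - (-6)*91/5) - 67592 = (36 - 12*(-91/10)) - 67592 = (36 + 546/5) - 67592 = 726/5 - 67592 = -337234/5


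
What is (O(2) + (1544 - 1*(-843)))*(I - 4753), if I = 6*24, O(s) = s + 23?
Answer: -11116908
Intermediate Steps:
O(s) = 23 + s
I = 144
(O(2) + (1544 - 1*(-843)))*(I - 4753) = ((23 + 2) + (1544 - 1*(-843)))*(144 - 4753) = (25 + (1544 + 843))*(-4609) = (25 + 2387)*(-4609) = 2412*(-4609) = -11116908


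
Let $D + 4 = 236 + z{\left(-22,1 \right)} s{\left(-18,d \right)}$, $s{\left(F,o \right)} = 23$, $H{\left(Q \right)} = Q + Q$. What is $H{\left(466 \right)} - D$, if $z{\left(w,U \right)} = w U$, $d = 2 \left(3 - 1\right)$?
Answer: $1206$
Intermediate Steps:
$H{\left(Q \right)} = 2 Q$
$d = 4$ ($d = 2 \cdot 2 = 4$)
$z{\left(w,U \right)} = U w$
$D = -274$ ($D = -4 + \left(236 + 1 \left(-22\right) 23\right) = -4 + \left(236 - 506\right) = -4 - 270 = -274$)
$H{\left(466 \right)} - D = 2 \cdot 466 - -274 = 932 + 274 = 1206$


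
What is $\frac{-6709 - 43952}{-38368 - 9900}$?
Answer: $\frac{50661}{48268} \approx 1.0496$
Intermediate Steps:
$\frac{-6709 - 43952}{-38368 - 9900} = - \frac{50661}{-48268} = \left(-50661\right) \left(- \frac{1}{48268}\right) = \frac{50661}{48268}$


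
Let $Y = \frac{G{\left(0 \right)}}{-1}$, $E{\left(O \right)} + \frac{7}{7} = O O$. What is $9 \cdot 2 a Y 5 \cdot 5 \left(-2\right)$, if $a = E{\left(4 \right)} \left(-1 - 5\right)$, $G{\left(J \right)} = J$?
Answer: $0$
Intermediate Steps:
$E{\left(O \right)} = -1 + O^{2}$ ($E{\left(O \right)} = -1 + O O = -1 + O^{2}$)
$Y = 0$ ($Y = \frac{0}{-1} = 0 \left(-1\right) = 0$)
$a = -90$ ($a = \left(-1 + 4^{2}\right) \left(-1 - 5\right) = \left(-1 + 16\right) \left(-6\right) = 15 \left(-6\right) = -90$)
$9 \cdot 2 a Y 5 \cdot 5 \left(-2\right) = 9 \cdot 2 \left(-90\right) 0 \cdot 5 \cdot 5 \left(-2\right) = 9 \left(\left(-180\right) 0\right) 25 \left(-2\right) = 9 \cdot 0 \left(-50\right) = 0 \left(-50\right) = 0$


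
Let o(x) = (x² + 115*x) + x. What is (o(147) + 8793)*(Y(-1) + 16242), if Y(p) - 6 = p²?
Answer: 771080046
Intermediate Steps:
Y(p) = 6 + p²
o(x) = x² + 116*x
(o(147) + 8793)*(Y(-1) + 16242) = (147*(116 + 147) + 8793)*((6 + (-1)²) + 16242) = (147*263 + 8793)*((6 + 1) + 16242) = (38661 + 8793)*(7 + 16242) = 47454*16249 = 771080046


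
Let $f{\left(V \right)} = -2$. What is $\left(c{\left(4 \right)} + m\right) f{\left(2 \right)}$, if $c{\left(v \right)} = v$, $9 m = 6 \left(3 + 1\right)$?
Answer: $- \frac{40}{3} \approx -13.333$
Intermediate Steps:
$m = \frac{8}{3}$ ($m = \frac{6 \left(3 + 1\right)}{9} = \frac{6 \cdot 4}{9} = \frac{1}{9} \cdot 24 = \frac{8}{3} \approx 2.6667$)
$\left(c{\left(4 \right)} + m\right) f{\left(2 \right)} = \left(4 + \frac{8}{3}\right) \left(-2\right) = \frac{20}{3} \left(-2\right) = - \frac{40}{3}$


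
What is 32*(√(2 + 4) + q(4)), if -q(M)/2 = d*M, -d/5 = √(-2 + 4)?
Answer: 32*√6 + 1280*√2 ≈ 1888.6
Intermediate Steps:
d = -5*√2 (d = -5*√(-2 + 4) = -5*√2 ≈ -7.0711)
q(M) = 10*M*√2 (q(M) = -2*(-5*√2)*M = -(-10)*M*√2 = 10*M*√2)
32*(√(2 + 4) + q(4)) = 32*(√(2 + 4) + 10*4*√2) = 32*(√6 + 40*√2) = 32*√6 + 1280*√2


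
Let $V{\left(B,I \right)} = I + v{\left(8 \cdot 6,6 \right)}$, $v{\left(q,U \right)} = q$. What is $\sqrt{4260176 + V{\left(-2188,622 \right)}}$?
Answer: $\sqrt{4260846} \approx 2064.2$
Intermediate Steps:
$V{\left(B,I \right)} = 48 + I$ ($V{\left(B,I \right)} = I + 8 \cdot 6 = I + 48 = 48 + I$)
$\sqrt{4260176 + V{\left(-2188,622 \right)}} = \sqrt{4260176 + \left(48 + 622\right)} = \sqrt{4260176 + 670} = \sqrt{4260846}$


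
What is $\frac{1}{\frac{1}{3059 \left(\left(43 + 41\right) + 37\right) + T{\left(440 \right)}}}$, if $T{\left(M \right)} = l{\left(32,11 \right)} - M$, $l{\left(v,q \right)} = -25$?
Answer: $369674$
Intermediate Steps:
$T{\left(M \right)} = -25 - M$
$\frac{1}{\frac{1}{3059 \left(\left(43 + 41\right) + 37\right) + T{\left(440 \right)}}} = \frac{1}{\frac{1}{3059 \left(\left(43 + 41\right) + 37\right) - 465}} = \frac{1}{\frac{1}{3059 \left(84 + 37\right) - 465}} = \frac{1}{\frac{1}{3059 \cdot 121 - 465}} = \frac{1}{\frac{1}{370139 - 465}} = \frac{1}{\frac{1}{369674}} = 369674$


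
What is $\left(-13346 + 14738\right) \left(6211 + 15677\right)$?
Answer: $30468096$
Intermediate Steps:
$\left(-13346 + 14738\right) \left(6211 + 15677\right) = 1392 \cdot 21888 = 30468096$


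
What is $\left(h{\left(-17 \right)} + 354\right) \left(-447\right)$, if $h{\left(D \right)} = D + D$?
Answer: $-143040$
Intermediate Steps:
$h{\left(D \right)} = 2 D$
$\left(h{\left(-17 \right)} + 354\right) \left(-447\right) = \left(2 \left(-17\right) + 354\right) \left(-447\right) = \left(-34 + 354\right) \left(-447\right) = 320 \left(-447\right) = -143040$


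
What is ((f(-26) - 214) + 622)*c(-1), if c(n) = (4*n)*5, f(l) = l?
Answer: -7640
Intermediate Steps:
c(n) = 20*n
((f(-26) - 214) + 622)*c(-1) = ((-26 - 214) + 622)*(20*(-1)) = (-240 + 622)*(-20) = 382*(-20) = -7640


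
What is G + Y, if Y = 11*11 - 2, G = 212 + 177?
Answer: 508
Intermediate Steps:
G = 389
Y = 119 (Y = 121 - 2 = 119)
G + Y = 389 + 119 = 508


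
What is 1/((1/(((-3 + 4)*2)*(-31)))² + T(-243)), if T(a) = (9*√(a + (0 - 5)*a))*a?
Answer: -3844/68695863824979647 - 581685242976*√3/68695863824979647 ≈ -1.4666e-5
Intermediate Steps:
T(a) = 18*a*√(-a) (T(a) = (9*√(a - 5*a))*a = (9*√(-4*a))*a = (9*(2*√(-a)))*a = (18*√(-a))*a = 18*a*√(-a))
1/((1/(((-3 + 4)*2)*(-31)))² + T(-243)) = 1/((1/(((-3 + 4)*2)*(-31)))² - 18*243^(3/2)) = 1/((1/((1*2)*(-31)))² - 39366*√3) = 1/((1/(2*(-31)))² - 39366*√3) = 1/((1/(-62))² - 39366*√3) = 1/((-1/62)² - 39366*√3) = 1/(1/3844 - 39366*√3)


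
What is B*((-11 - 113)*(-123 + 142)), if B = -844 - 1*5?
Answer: 2000244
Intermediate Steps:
B = -849 (B = -844 - 5 = -849)
B*((-11 - 113)*(-123 + 142)) = -849*(-11 - 113)*(-123 + 142) = -(-105276)*19 = -849*(-2356) = 2000244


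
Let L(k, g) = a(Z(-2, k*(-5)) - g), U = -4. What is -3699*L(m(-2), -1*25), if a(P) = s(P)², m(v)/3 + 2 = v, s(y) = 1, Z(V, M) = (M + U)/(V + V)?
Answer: -3699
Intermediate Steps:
Z(V, M) = (-4 + M)/(2*V) (Z(V, M) = (M - 4)/(V + V) = (-4 + M)/((2*V)) = (-4 + M)*(1/(2*V)) = (-4 + M)/(2*V))
m(v) = -6 + 3*v
a(P) = 1 (a(P) = 1² = 1)
L(k, g) = 1
-3699*L(m(-2), -1*25) = -3699*1 = -3699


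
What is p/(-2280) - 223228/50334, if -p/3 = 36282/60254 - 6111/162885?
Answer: -17341443441013246/3910846581177225 ≈ -4.4342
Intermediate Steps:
p = -2770790688/1635745465 (p = -3*(36282/60254 - 6111/162885) = -3*(36282*(1/60254) - 6111*1/162885) = -3*(18141/30127 - 2037/54295) = -3*923596896/1635745465 = -2770790688/1635745465 ≈ -1.6939)
p/(-2280) - 223228/50334 = -2770790688/1635745465/(-2280) - 223228/50334 = -2770790688/1635745465*(-1/2280) - 223228*1/50334 = 115449612/155395819175 - 111614/25167 = -17341443441013246/3910846581177225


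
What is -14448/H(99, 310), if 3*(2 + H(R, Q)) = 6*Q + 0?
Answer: -2408/103 ≈ -23.379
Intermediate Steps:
H(R, Q) = -2 + 2*Q (H(R, Q) = -2 + (6*Q + 0)/3 = -2 + (6*Q)/3 = -2 + 2*Q)
-14448/H(99, 310) = -14448/(-2 + 2*310) = -14448/(-2 + 620) = -14448/618 = -14448*1/618 = -2408/103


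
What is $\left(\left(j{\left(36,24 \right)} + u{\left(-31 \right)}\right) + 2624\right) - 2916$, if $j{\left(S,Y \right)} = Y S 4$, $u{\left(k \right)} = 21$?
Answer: $3185$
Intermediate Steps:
$j{\left(S,Y \right)} = 4 S Y$ ($j{\left(S,Y \right)} = S Y 4 = 4 S Y$)
$\left(\left(j{\left(36,24 \right)} + u{\left(-31 \right)}\right) + 2624\right) - 2916 = \left(\left(4 \cdot 36 \cdot 24 + 21\right) + 2624\right) - 2916 = \left(\left(3456 + 21\right) + 2624\right) - 2916 = \left(3477 + 2624\right) - 2916 = 6101 - 2916 = 3185$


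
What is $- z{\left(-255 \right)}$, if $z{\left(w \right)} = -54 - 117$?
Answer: $171$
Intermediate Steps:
$z{\left(w \right)} = -171$ ($z{\left(w \right)} = -54 - 117 = -171$)
$- z{\left(-255 \right)} = \left(-1\right) \left(-171\right) = 171$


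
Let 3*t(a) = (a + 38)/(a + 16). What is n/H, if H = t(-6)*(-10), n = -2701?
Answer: 8103/32 ≈ 253.22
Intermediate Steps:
t(a) = (38 + a)/(3*(16 + a)) (t(a) = ((a + 38)/(a + 16))/3 = ((38 + a)/(16 + a))/3 = (38 + a)/(3*(16 + a)))
H = -32/3 (H = ((38 - 6)/(3*(16 - 6)))*(-10) = ((⅓)*32/10)*(-10) = ((⅓)*(⅒)*32)*(-10) = (16/15)*(-10) = -32/3 ≈ -10.667)
n/H = -2701/(-32/3) = -2701*(-3/32) = 8103/32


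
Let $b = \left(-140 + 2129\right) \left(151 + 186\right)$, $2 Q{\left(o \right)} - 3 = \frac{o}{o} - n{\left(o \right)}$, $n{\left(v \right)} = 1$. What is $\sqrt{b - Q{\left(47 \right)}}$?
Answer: $\frac{\sqrt{2681166}}{2} \approx 818.71$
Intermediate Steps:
$Q{\left(o \right)} = \frac{3}{2}$ ($Q{\left(o \right)} = \frac{3}{2} + \frac{\frac{o}{o} - 1}{2} = \frac{3}{2} + \frac{1 - 1}{2} = \frac{3}{2} + \frac{1}{2} \cdot 0 = \frac{3}{2} + 0 = \frac{3}{2}$)
$b = 670293$ ($b = 1989 \cdot 337 = 670293$)
$\sqrt{b - Q{\left(47 \right)}} = \sqrt{670293 - \frac{3}{2}} = \sqrt{\frac{1340583}{2}} = \frac{\sqrt{2681166}}{2}$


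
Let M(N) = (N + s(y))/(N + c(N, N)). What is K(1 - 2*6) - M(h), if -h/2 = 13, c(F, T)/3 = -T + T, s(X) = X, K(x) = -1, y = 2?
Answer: -25/13 ≈ -1.9231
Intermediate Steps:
c(F, T) = 0 (c(F, T) = 3*(-T + T) = 3*0 = 0)
h = -26 (h = -2*13 = -26)
M(N) = (2 + N)/N (M(N) = (N + 2)/(N + 0) = (2 + N)/N)
K(1 - 2*6) - M(h) = -1 - (2 - 26)/(-26) = -1 - (-1)*(-24)/26 = -1 - 1*12/13 = -1 - 12/13 = -25/13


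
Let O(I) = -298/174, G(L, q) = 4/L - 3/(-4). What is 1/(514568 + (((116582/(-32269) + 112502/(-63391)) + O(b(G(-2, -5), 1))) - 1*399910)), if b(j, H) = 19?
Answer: 177964083573/20403742315086163 ≈ 8.7221e-6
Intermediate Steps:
G(L, q) = ¾ + 4/L (G(L, q) = 4/L - 3*(-¼) = 4/L + ¾ = ¾ + 4/L)
O(I) = -149/87 (O(I) = -298*1/174 = -149/87)
1/(514568 + (((116582/(-32269) + 112502/(-63391)) + O(b(G(-2, -5), 1))) - 1*399910)) = 1/(514568 + (((116582/(-32269) + 112502/(-63391)) - 149/87) - 1*399910)) = 1/(514568 + (((116582*(-1/32269) + 112502*(-1/63391)) - 149/87) - 399910)) = 1/(514568 + (((-116582/32269 - 112502/63391) - 149/87) - 399910)) = 1/(514568 + ((-11020576600/2045564179 - 149/87) - 399910)) = 1/(514568 + (-1263579226871/177964083573 - 399910)) = 1/(514568 - 71170880240905301/177964083573) = 1/(20403742315086163/177964083573) = 177964083573/20403742315086163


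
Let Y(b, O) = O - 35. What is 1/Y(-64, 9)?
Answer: -1/26 ≈ -0.038462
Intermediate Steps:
Y(b, O) = -35 + O
1/Y(-64, 9) = 1/(-35 + 9) = 1/(-26) = -1/26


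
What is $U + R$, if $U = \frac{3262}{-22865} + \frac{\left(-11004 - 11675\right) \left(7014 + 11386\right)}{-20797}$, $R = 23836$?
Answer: $\frac{20875926205766}{475523405} \approx 43901.0$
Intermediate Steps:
$U = \frac{9541350324186}{475523405}$ ($U = 3262 \left(- \frac{1}{22865}\right) + \left(-22679\right) 18400 \left(- \frac{1}{20797}\right) = - \frac{3262}{22865} - - \frac{417293600}{20797} = - \frac{3262}{22865} + \frac{417293600}{20797} = \frac{9541350324186}{475523405} \approx 20065.0$)
$U + R = \frac{9541350324186}{475523405} + 23836 = \frac{20875926205766}{475523405}$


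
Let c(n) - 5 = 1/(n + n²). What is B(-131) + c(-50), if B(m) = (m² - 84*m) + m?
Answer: 68695551/2450 ≈ 28039.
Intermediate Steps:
c(n) = 5 + 1/(n + n²)
B(m) = m² - 83*m
B(-131) + c(-50) = -131*(-83 - 131) + (1 + 5*(-50) + 5*(-50)²)/((-50)*(1 - 50)) = -131*(-214) - 1/50*(1 - 250 + 5*2500)/(-49) = 28034 - 1/50*(-1/49)*(1 - 250 + 12500) = 28034 - 1/50*(-1/49)*12251 = 28034 + 12251/2450 = 68695551/2450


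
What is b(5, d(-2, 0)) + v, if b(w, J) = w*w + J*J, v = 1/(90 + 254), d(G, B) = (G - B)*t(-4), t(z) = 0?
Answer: 8601/344 ≈ 25.003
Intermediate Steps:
d(G, B) = 0 (d(G, B) = (G - B)*0 = 0)
v = 1/344 ≈ 0.0029070
b(w, J) = J**2 + w**2 (b(w, J) = w**2 + J**2 = J**2 + w**2)
b(5, d(-2, 0)) + v = (0**2 + 5**2) + 1/344 = (0 + 25) + 1/344 = 25 + 1/344 = 8601/344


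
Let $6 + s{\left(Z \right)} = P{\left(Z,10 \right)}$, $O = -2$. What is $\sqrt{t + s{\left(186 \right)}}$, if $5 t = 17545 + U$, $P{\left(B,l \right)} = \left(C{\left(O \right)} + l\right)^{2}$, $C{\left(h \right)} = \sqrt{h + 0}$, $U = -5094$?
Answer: $\frac{\sqrt{64555 + 500 i \sqrt{2}}}{5} \approx 50.816 + 0.2783 i$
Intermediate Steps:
$C{\left(h \right)} = \sqrt{h}$
$P{\left(B,l \right)} = \left(l + i \sqrt{2}\right)^{2}$ ($P{\left(B,l \right)} = \left(\sqrt{-2} + l\right)^{2} = \left(i \sqrt{2} + l\right)^{2} = \left(l + i \sqrt{2}\right)^{2}$)
$s{\left(Z \right)} = -6 + \left(10 + i \sqrt{2}\right)^{2}$
$t = \frac{12451}{5}$ ($t = \frac{17545 - 5094}{5} = \frac{1}{5} \cdot 12451 = \frac{12451}{5} \approx 2490.2$)
$\sqrt{t + s{\left(186 \right)}} = \sqrt{\frac{12451}{5} + \left(92 + 20 i \sqrt{2}\right)} = \sqrt{\frac{12911}{5} + 20 i \sqrt{2}}$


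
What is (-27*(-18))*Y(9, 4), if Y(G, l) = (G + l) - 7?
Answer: 2916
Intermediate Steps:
Y(G, l) = -7 + G + l
(-27*(-18))*Y(9, 4) = (-27*(-18))*(-7 + 9 + 4) = 486*6 = 2916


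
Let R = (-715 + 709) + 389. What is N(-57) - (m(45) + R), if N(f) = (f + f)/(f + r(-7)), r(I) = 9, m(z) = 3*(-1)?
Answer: -3021/8 ≈ -377.63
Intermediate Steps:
m(z) = -3
R = 383 (R = -6 + 389 = 383)
N(f) = 2*f/(9 + f) (N(f) = (f + f)/(f + 9) = (2*f)/(9 + f) = 2*f/(9 + f))
N(-57) - (m(45) + R) = 2*(-57)/(9 - 57) - (-3 + 383) = 2*(-57)/(-48) - 1*380 = 2*(-57)*(-1/48) - 380 = 19/8 - 380 = -3021/8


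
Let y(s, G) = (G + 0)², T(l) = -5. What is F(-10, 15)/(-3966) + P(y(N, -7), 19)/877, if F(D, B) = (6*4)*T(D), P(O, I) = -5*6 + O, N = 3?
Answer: 30099/579697 ≈ 0.051922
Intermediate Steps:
y(s, G) = G²
P(O, I) = -30 + O
F(D, B) = -120 (F(D, B) = (6*4)*(-5) = 24*(-5) = -120)
F(-10, 15)/(-3966) + P(y(N, -7), 19)/877 = -120/(-3966) + (-30 + (-7)²)/877 = -120*(-1/3966) + (-30 + 49)*(1/877) = 20/661 + 19*(1/877) = 20/661 + 19/877 = 30099/579697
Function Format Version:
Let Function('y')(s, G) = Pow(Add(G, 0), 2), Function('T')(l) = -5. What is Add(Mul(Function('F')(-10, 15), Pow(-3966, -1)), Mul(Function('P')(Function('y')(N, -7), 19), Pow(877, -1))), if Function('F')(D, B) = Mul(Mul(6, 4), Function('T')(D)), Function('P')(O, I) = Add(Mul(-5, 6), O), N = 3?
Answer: Rational(30099, 579697) ≈ 0.051922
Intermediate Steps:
Function('y')(s, G) = Pow(G, 2)
Function('P')(O, I) = Add(-30, O)
Function('F')(D, B) = -120 (Function('F')(D, B) = Mul(Mul(6, 4), -5) = Mul(24, -5) = -120)
Add(Mul(Function('F')(-10, 15), Pow(-3966, -1)), Mul(Function('P')(Function('y')(N, -7), 19), Pow(877, -1))) = Add(Mul(-120, Pow(-3966, -1)), Mul(Add(-30, Pow(-7, 2)), Pow(877, -1))) = Add(Mul(-120, Rational(-1, 3966)), Mul(Add(-30, 49), Rational(1, 877))) = Add(Rational(20, 661), Mul(19, Rational(1, 877))) = Add(Rational(20, 661), Rational(19, 877)) = Rational(30099, 579697)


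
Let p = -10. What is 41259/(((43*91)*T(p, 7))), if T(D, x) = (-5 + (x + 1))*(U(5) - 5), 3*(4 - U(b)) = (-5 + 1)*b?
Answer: 2427/3913 ≈ 0.62024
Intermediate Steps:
U(b) = 4 + 4*b/3 (U(b) = 4 - (-5 + 1)*b/3 = 4 - (-4)*b/3 = 4 + 4*b/3)
T(D, x) = -68/3 + 17*x/3 (T(D, x) = (-5 + (x + 1))*((4 + (4/3)*5) - 5) = (-5 + (1 + x))*((4 + 20/3) - 5) = (-4 + x)*(32/3 - 5) = (-4 + x)*(17/3) = -68/3 + 17*x/3)
41259/(((43*91)*T(p, 7))) = 41259/(((43*91)*(-68/3 + (17/3)*7))) = 41259/((3913*(-68/3 + 119/3))) = 41259/((3913*17)) = 41259/66521 = 41259*(1/66521) = 2427/3913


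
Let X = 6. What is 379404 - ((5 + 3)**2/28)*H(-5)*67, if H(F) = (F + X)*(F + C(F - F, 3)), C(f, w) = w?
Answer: 2657972/7 ≈ 3.7971e+5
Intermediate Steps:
H(F) = (3 + F)*(6 + F) (H(F) = (F + 6)*(F + 3) = (6 + F)*(3 + F) = (3 + F)*(6 + F))
379404 - ((5 + 3)**2/28)*H(-5)*67 = 379404 - ((5 + 3)**2/28)*(18 + (-5)**2 + 9*(-5))*67 = 379404 - (8**2*(1/28))*(18 + 25 - 45)*67 = 379404 - (64*(1/28))*(-2)*67 = 379404 - (16/7)*(-2)*67 = 379404 - (-32)*67/7 = 379404 - 1*(-2144/7) = 379404 + 2144/7 = 2657972/7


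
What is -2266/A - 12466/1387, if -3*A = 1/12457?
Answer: 117454873016/1387 ≈ 8.4683e+7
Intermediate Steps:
A = -1/37371 (A = -⅓/12457 = -⅓*1/12457 = -1/37371 ≈ -2.6759e-5)
-2266/A - 12466/1387 = -2266/(-1/37371) - 12466/1387 = -2266*(-37371) - 12466*1/1387 = 84682686 - 12466/1387 = 117454873016/1387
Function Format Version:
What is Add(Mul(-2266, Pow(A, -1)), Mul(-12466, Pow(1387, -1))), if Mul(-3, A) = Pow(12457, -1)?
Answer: Rational(117454873016, 1387) ≈ 8.4683e+7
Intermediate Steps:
A = Rational(-1, 37371) (A = Mul(Rational(-1, 3), Pow(12457, -1)) = Mul(Rational(-1, 3), Rational(1, 12457)) = Rational(-1, 37371) ≈ -2.6759e-5)
Add(Mul(-2266, Pow(A, -1)), Mul(-12466, Pow(1387, -1))) = Add(Mul(-2266, Pow(Rational(-1, 37371), -1)), Mul(-12466, Pow(1387, -1))) = Add(Mul(-2266, -37371), Mul(-12466, Rational(1, 1387))) = Add(84682686, Rational(-12466, 1387)) = Rational(117454873016, 1387)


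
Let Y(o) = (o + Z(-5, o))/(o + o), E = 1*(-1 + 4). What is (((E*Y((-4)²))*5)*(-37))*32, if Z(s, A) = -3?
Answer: -7215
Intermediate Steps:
E = 3 (E = 1*3 = 3)
Y(o) = (-3 + o)/(2*o) (Y(o) = (o - 3)/(o + o) = (-3 + o)/((2*o)) = (-3 + o)*(1/(2*o)) = (-3 + o)/(2*o))
(((E*Y((-4)²))*5)*(-37))*32 = (((3*((-3 + (-4)²)/(2*((-4)²))))*5)*(-37))*32 = (((3*((½)*(-3 + 16)/16))*5)*(-37))*32 = (((3*((½)*(1/16)*13))*5)*(-37))*32 = (((3*(13/32))*5)*(-37))*32 = (((39/32)*5)*(-37))*32 = ((195/32)*(-37))*32 = -7215/32*32 = -7215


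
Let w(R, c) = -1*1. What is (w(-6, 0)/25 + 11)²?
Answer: 75076/625 ≈ 120.12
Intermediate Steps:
w(R, c) = -1
(w(-6, 0)/25 + 11)² = (-1/25 + 11)² = (274/25)² = 75076/625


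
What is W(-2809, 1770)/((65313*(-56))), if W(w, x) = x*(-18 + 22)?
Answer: -5/2583 ≈ -0.0019357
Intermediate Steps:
W(w, x) = 4*x (W(w, x) = x*4 = 4*x)
W(-2809, 1770)/((65313*(-56))) = (4*1770)/((65313*(-56))) = 7080/(-3657528) = 7080*(-1/3657528) = -5/2583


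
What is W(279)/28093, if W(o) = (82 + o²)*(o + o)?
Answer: 43481034/28093 ≈ 1547.8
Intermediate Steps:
W(o) = 2*o*(82 + o²) (W(o) = (82 + o²)*(2*o) = 2*o*(82 + o²))
W(279)/28093 = (2*279*(82 + 279²))/28093 = (2*279*(82 + 77841))*(1/28093) = (2*279*77923)*(1/28093) = 43481034*(1/28093) = 43481034/28093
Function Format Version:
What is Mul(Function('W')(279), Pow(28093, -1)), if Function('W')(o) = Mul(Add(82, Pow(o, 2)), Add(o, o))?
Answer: Rational(43481034, 28093) ≈ 1547.8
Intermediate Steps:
Function('W')(o) = Mul(2, o, Add(82, Pow(o, 2))) (Function('W')(o) = Mul(Add(82, Pow(o, 2)), Mul(2, o)) = Mul(2, o, Add(82, Pow(o, 2))))
Mul(Function('W')(279), Pow(28093, -1)) = Mul(Mul(2, 279, Add(82, Pow(279, 2))), Pow(28093, -1)) = Mul(Mul(2, 279, Add(82, 77841)), Rational(1, 28093)) = Mul(Mul(2, 279, 77923), Rational(1, 28093)) = Mul(43481034, Rational(1, 28093)) = Rational(43481034, 28093)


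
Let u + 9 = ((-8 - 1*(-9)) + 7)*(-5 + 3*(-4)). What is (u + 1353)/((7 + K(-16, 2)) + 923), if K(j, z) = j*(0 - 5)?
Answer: 604/505 ≈ 1.1960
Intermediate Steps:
K(j, z) = -5*j (K(j, z) = j*(-5) = -5*j)
u = -145 (u = -9 + ((-8 - 1*(-9)) + 7)*(-5 + 3*(-4)) = -9 + ((-8 + 9) + 7)*(-5 - 12) = -9 + (1 + 7)*(-17) = -9 + 8*(-17) = -9 - 136 = -145)
(u + 1353)/((7 + K(-16, 2)) + 923) = (-145 + 1353)/((7 - 5*(-16)) + 923) = 1208/((7 + 80) + 923) = 1208/(87 + 923) = 1208/1010 = 1208*(1/1010) = 604/505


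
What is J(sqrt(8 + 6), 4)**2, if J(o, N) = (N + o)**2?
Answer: (4 + sqrt(14))**4 ≈ 3592.0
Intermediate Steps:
J(sqrt(8 + 6), 4)**2 = ((4 + sqrt(8 + 6))**2)**2 = ((4 + sqrt(14))**2)**2 = (4 + sqrt(14))**4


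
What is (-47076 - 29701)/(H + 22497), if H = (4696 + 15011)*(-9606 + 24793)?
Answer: -76777/299312706 ≈ -0.00025651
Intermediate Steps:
H = 299290209 (H = 19707*15187 = 299290209)
(-47076 - 29701)/(H + 22497) = (-47076 - 29701)/(299290209 + 22497) = -76777/299312706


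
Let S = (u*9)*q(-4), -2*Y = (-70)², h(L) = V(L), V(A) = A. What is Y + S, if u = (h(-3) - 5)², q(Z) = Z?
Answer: -4754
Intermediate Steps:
h(L) = L
u = 64 (u = (-3 - 5)² = (-8)² = 64)
Y = -2450 (Y = -½*(-70)² = -½*4900 = -2450)
S = -2304 (S = (64*9)*(-4) = 576*(-4) = -2304)
Y + S = -2450 - 2304 = -4754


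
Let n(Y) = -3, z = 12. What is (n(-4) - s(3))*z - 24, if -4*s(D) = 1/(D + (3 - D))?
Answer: -59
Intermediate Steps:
s(D) = -1/12 (s(D) = -1/(4*(D + (3 - D))) = -¼/3 = -¼*⅓ = -1/12)
(n(-4) - s(3))*z - 24 = (-3 - 1*(-1/12))*12 - 24 = (-3 + 1/12)*12 - 24 = -35/12*12 - 24 = -35 - 24 = -59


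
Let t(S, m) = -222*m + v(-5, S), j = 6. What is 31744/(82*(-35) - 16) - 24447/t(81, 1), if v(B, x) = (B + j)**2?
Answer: 2443793/24531 ≈ 99.621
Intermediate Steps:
v(B, x) = (6 + B)**2 (v(B, x) = (B + 6)**2 = (6 + B)**2)
t(S, m) = 1 - 222*m (t(S, m) = -222*m + (6 - 5)**2 = -222*m + 1**2 = -222*m + 1 = 1 - 222*m)
31744/(82*(-35) - 16) - 24447/t(81, 1) = 31744/(82*(-35) - 16) - 24447/(1 - 222*1) = 31744/(-2870 - 16) - 24447/(1 - 222) = 31744/(-2886) - 24447/(-221) = 31744*(-1/2886) - 24447*(-1/221) = -15872/1443 + 24447/221 = 2443793/24531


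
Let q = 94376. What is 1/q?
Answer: 1/94376 ≈ 1.0596e-5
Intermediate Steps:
1/q = 1/94376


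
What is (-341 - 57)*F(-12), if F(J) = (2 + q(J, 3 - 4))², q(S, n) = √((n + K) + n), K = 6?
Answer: -6368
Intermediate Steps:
q(S, n) = √(6 + 2*n) (q(S, n) = √((n + 6) + n) = √((6 + n) + n) = √(6 + 2*n))
F(J) = 16 (F(J) = (2 + √(6 + 2*(3 - 4)))² = (2 + √(6 + 2*(-1)))² = (2 + √(6 - 2))² = (2 + √4)² = (2 + 2)² = 4² = 16)
(-341 - 57)*F(-12) = (-341 - 57)*16 = -398*16 = -6368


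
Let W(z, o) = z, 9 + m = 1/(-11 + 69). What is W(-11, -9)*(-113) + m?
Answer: 71573/58 ≈ 1234.0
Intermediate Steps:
m = -521/58 (m = -9 + 1/(-11 + 69) = -9 + 1/58 = -521/58 ≈ -8.9828)
W(-11, -9)*(-113) + m = -11*(-113) - 521/58 = 1243 - 521/58 = 71573/58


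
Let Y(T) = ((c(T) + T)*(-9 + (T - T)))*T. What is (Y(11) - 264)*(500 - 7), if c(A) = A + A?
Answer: -1740783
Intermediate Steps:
c(A) = 2*A
Y(T) = -27*T**2 (Y(T) = ((2*T + T)*(-9 + (T - T)))*T = ((3*T)*(-9 + 0))*T = ((3*T)*(-9))*T = (-27*T)*T = -27*T**2)
(Y(11) - 264)*(500 - 7) = (-27*11**2 - 264)*(500 - 7) = (-27*121 - 264)*493 = (-3267 - 264)*493 = -3531*493 = -1740783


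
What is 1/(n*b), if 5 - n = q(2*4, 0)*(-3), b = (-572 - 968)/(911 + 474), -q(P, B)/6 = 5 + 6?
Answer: 277/59444 ≈ 0.0046598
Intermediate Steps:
q(P, B) = -66 (q(P, B) = -6*(5 + 6) = -6*11 = -66)
b = -308/277 (b = -1540/1385 = -1540*1/1385 = -308/277 ≈ -1.1119)
n = -193 (n = 5 - (-66)*(-3) = 5 - 1*198 = 5 - 198 = -193)
1/(n*b) = 1/(-193*(-308/277)) = 1/(59444/277) = 277/59444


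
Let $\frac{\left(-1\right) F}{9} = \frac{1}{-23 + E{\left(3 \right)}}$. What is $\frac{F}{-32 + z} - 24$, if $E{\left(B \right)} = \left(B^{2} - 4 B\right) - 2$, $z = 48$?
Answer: $- \frac{10743}{448} \approx -23.98$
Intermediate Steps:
$E{\left(B \right)} = -2 + B^{2} - 4 B$
$F = \frac{9}{28}$ ($F = - \frac{9}{-23 - \left(14 - 9\right)} = - \frac{9}{-23 - 5} = - \frac{9}{-28} = \left(-9\right) \left(- \frac{1}{28}\right) = \frac{9}{28} \approx 0.32143$)
$\frac{F}{-32 + z} - 24 = \frac{1}{-32 + 48} \cdot \frac{9}{28} - 24 = \frac{1}{16} \cdot \frac{9}{28} - 24 = \frac{9}{448} - 24 = - \frac{10743}{448}$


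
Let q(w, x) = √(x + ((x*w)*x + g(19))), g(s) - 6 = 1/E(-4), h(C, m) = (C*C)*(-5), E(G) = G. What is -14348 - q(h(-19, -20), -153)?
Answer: -14348 - I*√169013569/2 ≈ -14348.0 - 6500.3*I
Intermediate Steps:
h(C, m) = -5*C² (h(C, m) = C²*(-5) = -5*C²)
g(s) = 23/4 (g(s) = 6 + 1/(-4) = 6 - ¼ = 23/4)
q(w, x) = √(23/4 + x + w*x²) (q(w, x) = √(x + ((x*w)*x + 23/4)) = √(x + ((w*x)*x + 23/4)) = √(x + (w*x² + 23/4)) = √(x + (23/4 + w*x²)) = √(23/4 + x + w*x²))
-14348 - q(h(-19, -20), -153) = -14348 - √(23 + 4*(-153) + 4*(-5*(-19)²)*(-153)²)/2 = -14348 - √(23 - 612 + 4*(-5*361)*23409)/2 = -14348 - √(23 - 612 + 4*(-1805)*23409)/2 = -14348 - √(23 - 612 - 169012980)/2 = -14348 - √(-169013569)/2 = -14348 - I*√169013569/2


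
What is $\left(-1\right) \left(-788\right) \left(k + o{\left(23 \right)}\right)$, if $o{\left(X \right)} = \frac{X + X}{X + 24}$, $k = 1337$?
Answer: $\frac{49553380}{47} \approx 1.0543 \cdot 10^{6}$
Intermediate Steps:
$o{\left(X \right)} = \frac{2 X}{24 + X}$
$\left(-1\right) \left(-788\right) \left(k + o{\left(23 \right)}\right) = \left(-1\right) \left(-788\right) \left(1337 + 2 \cdot 23 \frac{1}{24 + 23}\right) = 788 \left(1337 + 2 \cdot 23 \cdot \frac{1}{47}\right) = 788 \left(1337 + \frac{46}{47}\right) = 788 \cdot \frac{62885}{47} = \frac{49553380}{47}$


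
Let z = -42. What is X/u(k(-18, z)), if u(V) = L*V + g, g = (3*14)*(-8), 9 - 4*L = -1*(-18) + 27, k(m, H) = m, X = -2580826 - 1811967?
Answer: 4392793/174 ≈ 25246.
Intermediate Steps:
X = -4392793
L = -9 (L = 9/4 - (-1*(-18) + 27)/4 = 9/4 - (18 + 27)/4 = 9/4 - 1/4*45 = 9/4 - 45/4 = -9)
g = -336 (g = 42*(-8) = -336)
u(V) = -336 - 9*V (u(V) = -9*V - 336 = -336 - 9*V)
X/u(k(-18, z)) = -4392793/(-336 - 9*(-18)) = -4392793/(-336 + 162) = -4392793/(-174) = -4392793*(-1/174) = 4392793/174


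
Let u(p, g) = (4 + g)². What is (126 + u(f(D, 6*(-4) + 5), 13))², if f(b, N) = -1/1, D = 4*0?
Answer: 172225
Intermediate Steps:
D = 0
f(b, N) = -1 (f(b, N) = -1*1 = -1)
(126 + u(f(D, 6*(-4) + 5), 13))² = (126 + (4 + 13)²)² = (126 + 17²)² = (126 + 289)² = 415² = 172225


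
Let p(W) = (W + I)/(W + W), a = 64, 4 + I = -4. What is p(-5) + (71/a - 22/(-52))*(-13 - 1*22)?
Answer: -217717/4160 ≈ -52.336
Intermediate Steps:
I = -8 (I = -4 - 4 = -8)
p(W) = (-8 + W)/(2*W) (p(W) = (W - 8)/(W + W) = (-8 + W)/((2*W)) = (-8 + W)*(1/(2*W)) = (-8 + W)/(2*W))
p(-5) + (71/a - 22/(-52))*(-13 - 1*22) = (1/2)*(-8 - 5)/(-5) + (71/64 - 22/(-52))*(-13 - 1*22) = (1/2)*(-1/5)*(-13) + (71*(1/64) - 22*(-1/52))*(-13 - 22) = 13/10 + (71/64 + 11/26)*(-35) = 13/10 + (1275/832)*(-35) = 13/10 - 44625/832 = -217717/4160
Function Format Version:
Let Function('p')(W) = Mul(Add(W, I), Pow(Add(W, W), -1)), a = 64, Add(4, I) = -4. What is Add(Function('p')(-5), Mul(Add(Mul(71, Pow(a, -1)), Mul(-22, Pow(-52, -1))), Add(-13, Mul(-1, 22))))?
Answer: Rational(-217717, 4160) ≈ -52.336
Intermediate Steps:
I = -8 (I = Add(-4, -4) = -8)
Function('p')(W) = Mul(Rational(1, 2), Pow(W, -1), Add(-8, W)) (Function('p')(W) = Mul(Add(W, -8), Pow(Add(W, W), -1)) = Mul(Add(-8, W), Pow(Mul(2, W), -1)) = Mul(Add(-8, W), Mul(Rational(1, 2), Pow(W, -1))) = Mul(Rational(1, 2), Pow(W, -1), Add(-8, W)))
Add(Function('p')(-5), Mul(Add(Mul(71, Pow(a, -1)), Mul(-22, Pow(-52, -1))), Add(-13, Mul(-1, 22)))) = Add(Mul(Rational(1, 2), Pow(-5, -1), Add(-8, -5)), Mul(Add(Mul(71, Pow(64, -1)), Mul(-22, Pow(-52, -1))), Add(-13, Mul(-1, 22)))) = Add(Mul(Rational(1, 2), Rational(-1, 5), -13), Mul(Add(Mul(71, Rational(1, 64)), Mul(-22, Rational(-1, 52))), Add(-13, -22))) = Add(Rational(13, 10), Mul(Add(Rational(71, 64), Rational(11, 26)), -35)) = Add(Rational(13, 10), Mul(Rational(1275, 832), -35)) = Add(Rational(13, 10), Rational(-44625, 832)) = Rational(-217717, 4160)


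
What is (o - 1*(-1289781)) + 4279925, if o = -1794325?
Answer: 3775381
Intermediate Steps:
(o - 1*(-1289781)) + 4279925 = (-1794325 - 1*(-1289781)) + 4279925 = (-1794325 + 1289781) + 4279925 = -504544 + 4279925 = 3775381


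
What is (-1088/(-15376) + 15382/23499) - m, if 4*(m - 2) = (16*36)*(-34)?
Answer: 110535325900/22582539 ≈ 4894.7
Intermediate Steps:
m = -4894 (m = 2 + ((16*36)*(-34))/4 = 2 + (576*(-34))/4 = 2 + (1/4)*(-19584) = 2 - 4896 = -4894)
(-1088/(-15376) + 15382/23499) - m = (-1088/(-15376) + 15382/23499) - 1*(-4894) = (-1088*(-1/15376) + 15382*(1/23499)) + 4894 = (68/961 + 15382/23499) + 4894 = 16380034/22582539 + 4894 = 110535325900/22582539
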